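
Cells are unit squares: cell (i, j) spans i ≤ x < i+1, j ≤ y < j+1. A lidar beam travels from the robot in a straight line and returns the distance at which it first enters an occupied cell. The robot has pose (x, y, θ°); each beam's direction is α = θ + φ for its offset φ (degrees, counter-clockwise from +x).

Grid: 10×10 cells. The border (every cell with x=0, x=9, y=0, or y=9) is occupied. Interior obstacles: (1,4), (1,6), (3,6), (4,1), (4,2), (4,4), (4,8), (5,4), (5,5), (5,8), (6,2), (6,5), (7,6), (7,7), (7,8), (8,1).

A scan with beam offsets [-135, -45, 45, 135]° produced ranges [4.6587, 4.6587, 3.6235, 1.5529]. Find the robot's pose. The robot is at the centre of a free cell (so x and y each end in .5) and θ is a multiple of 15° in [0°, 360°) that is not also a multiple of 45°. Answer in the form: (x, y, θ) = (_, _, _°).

The pose lattice has 48·16 = 768 candidates. Test each by forward raycasting.
  (3.5, 4.5, 300°): beam 1 = 1.5529 ≠ 4.6587 ✗
  (1.5, 3.5, 300°): beam 1 = 0.5176 ≠ 4.6587 ✗
  (8.5, 5.5, 330°): beam 1 = 1.5529 ≠ 4.6587 ✗
  (8.5, 4.5, 330°): beam 1 = 7.7646 ≠ 4.6587 ✗
  (2.5, 7.5, 60°): beam 1 = 5.7956 ≠ 4.6587 ✗
  …
  (2.5, 5.5, 60°): r_1=4.6587, r_2=4.6587, r_3=3.6235, r_4=1.5529 — all match ✓
No second candidate reproduces the full scan.

(x, y, θ) = (2.5, 5.5, 60°)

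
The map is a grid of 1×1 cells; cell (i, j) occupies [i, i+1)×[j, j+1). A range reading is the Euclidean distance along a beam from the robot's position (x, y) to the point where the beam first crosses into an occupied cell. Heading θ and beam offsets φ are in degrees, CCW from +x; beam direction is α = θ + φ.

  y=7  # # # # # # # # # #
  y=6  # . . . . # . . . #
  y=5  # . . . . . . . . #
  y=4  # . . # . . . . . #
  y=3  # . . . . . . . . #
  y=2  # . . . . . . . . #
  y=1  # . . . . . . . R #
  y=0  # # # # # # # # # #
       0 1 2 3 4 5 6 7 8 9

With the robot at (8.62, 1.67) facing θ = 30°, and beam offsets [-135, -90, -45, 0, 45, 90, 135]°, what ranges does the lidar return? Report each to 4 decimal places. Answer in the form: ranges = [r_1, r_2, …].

ranges = [0.6936, 0.7600, 0.3934, 0.4388, 1.4682, 5.2400, 7.8888]

beam 1: φ=-135°, α=255°
  direction (-0.2588, -0.9659); cell (8,1); t to first gridline: x 2.3955, y 0.6936 (then +3.8637 / +1.0353)
    (8,0) via y @ 0.6936  # hit
  → r_1 = 0.6936
beam 2: φ=-90°, α=300°
  direction (0.5000, -0.8660); cell (8,1); t to first gridline: x 0.7600, y 0.7736 (then +2.0000 / +1.1547)
    (9,1) via x @ 0.7600  # hit
  → r_2 = 0.7600
beam 3: φ=-45°, α=345°
  direction (0.9659, -0.2588); cell (8,1); t to first gridline: x 0.3934, y 2.5887 (then +1.0353 / +3.8637)
    (9,1) via x @ 0.3934  # hit
  → r_3 = 0.3934
beam 4: φ=0°, α=30°
  direction (0.8660, 0.5000); cell (8,1); t to first gridline: x 0.4388, y 0.6600 (then +1.1547 / +2.0000)
    (9,1) via x @ 0.4388  # hit
  → r_4 = 0.4388
beam 5: φ=45°, α=75°
  direction (0.2588, 0.9659); cell (8,1); t to first gridline: x 1.4682, y 0.3416 (then +3.8637 / +1.0353)
    (8,2) via y @ 0.3416
    (8,3) via y @ 1.3769
    (9,3) via x @ 1.4682  # hit
  → r_5 = 1.4682
beam 6: φ=90°, α=120°
  direction (-0.5000, 0.8660); cell (8,1); t to first gridline: x 1.2400, y 0.3811 (then +2.0000 / +1.1547)
    (8,2) via y @ 0.3811
    (7,2) via x @ 1.2400
    (7,3) via y @ 1.5358
    (7,4) via y @ 2.6905
    (6,4) via x @ 3.2400
    (6,5) via y @ 3.8452
    (6,6) via y @ 4.9999
    (5,6) via x @ 5.2400  # hit
  → r_6 = 5.2400
beam 7: φ=135°, α=165°
  direction (-0.9659, 0.2588); cell (8,1); t to first gridline: x 0.6419, y 1.2750 (then +1.0353 / +3.8637)
    (7,1) via x @ 0.6419
    (7,2) via y @ 1.2750
    (6,2) via x @ 1.6771
    (5,2) via x @ 2.7124
    (4,2) via x @ 3.7477
    (3,2) via x @ 4.7830
    (3,3) via y @ 5.1387
    (2,3) via x @ 5.8183
    (1,3) via x @ 6.8535
    (0,3) via x @ 7.8888  # hit
  → r_7 = 7.8888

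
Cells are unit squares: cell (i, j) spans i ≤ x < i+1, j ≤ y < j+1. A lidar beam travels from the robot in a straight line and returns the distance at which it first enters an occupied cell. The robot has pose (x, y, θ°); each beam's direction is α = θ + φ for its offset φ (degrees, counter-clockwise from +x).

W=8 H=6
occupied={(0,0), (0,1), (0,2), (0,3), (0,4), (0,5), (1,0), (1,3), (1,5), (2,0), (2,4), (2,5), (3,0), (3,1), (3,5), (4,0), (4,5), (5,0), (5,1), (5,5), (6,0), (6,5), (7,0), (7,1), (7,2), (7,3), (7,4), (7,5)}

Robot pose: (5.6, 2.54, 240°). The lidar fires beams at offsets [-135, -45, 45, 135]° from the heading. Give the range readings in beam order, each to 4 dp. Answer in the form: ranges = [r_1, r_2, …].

beam 1: φ=-135°, α=105°
  dir = (cos 105°, sin 105°) = (-0.2588, 0.9659); from cell (5,2)
  next x-line at t=2.3182, next y-line at t=0.4762; Δt_x=3.8637, Δt_y=1.0353
    y: enter (5,3) at t=0.4762
    y: enter (5,4) at t=1.5115
    x: enter (4,4) at t=2.3182
    y: enter (4,5) at t=2.5468 ← occupied
  → r_1 = 2.5468
beam 2: φ=-45°, α=195°
  dir = (cos 195°, sin 195°) = (-0.9659, -0.2588); from cell (5,2)
  next x-line at t=0.6212, next y-line at t=2.0864; Δt_x=1.0353, Δt_y=3.8637
    x: enter (4,2) at t=0.6212
    x: enter (3,2) at t=1.6564
    y: enter (3,1) at t=2.0864 ← occupied
  → r_2 = 2.0864
beam 3: φ=45°, α=285°
  dir = (cos 285°, sin 285°) = (0.2588, -0.9659); from cell (5,2)
  next x-line at t=1.5455, next y-line at t=0.5590; Δt_x=3.8637, Δt_y=1.0353
    y: enter (5,1) at t=0.5590 ← occupied
  → r_3 = 0.5590
beam 4: φ=135°, α=15°
  dir = (cos 15°, sin 15°) = (0.9659, 0.2588); from cell (5,2)
  next x-line at t=0.4141, next y-line at t=1.7773; Δt_x=1.0353, Δt_y=3.8637
    x: enter (6,2) at t=0.4141
    x: enter (7,2) at t=1.4494 ← occupied
  → r_4 = 1.4494

ranges = [2.5468, 2.0864, 0.5590, 1.4494]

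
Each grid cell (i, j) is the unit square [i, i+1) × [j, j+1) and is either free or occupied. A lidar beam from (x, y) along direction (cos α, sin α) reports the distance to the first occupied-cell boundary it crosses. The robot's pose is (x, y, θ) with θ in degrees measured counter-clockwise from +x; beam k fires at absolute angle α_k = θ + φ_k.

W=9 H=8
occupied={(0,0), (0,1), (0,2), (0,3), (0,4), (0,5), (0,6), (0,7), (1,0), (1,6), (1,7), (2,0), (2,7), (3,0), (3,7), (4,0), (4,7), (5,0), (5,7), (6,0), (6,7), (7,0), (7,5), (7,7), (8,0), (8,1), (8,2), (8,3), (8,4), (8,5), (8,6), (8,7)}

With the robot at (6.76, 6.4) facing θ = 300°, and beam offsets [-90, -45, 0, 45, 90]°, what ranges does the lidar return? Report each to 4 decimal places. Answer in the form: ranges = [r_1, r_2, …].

beam 1: φ=-90°, α=210°
  d=(-0.8660,-0.5000)  start (6,6)  tX=0.8776 tY=0.8000  stride 1/|dx|=1.1547 1/|dy|=2.0000
    cross y-line → (6,5), t=0.8000
    cross x-line → (5,5), t=0.8776
    cross x-line → (4,5), t=2.0323
    cross y-line → (4,4), t=2.8000
    cross x-line → (3,4), t=3.1870
    cross x-line → (2,4), t=4.3417
    cross y-line → (2,3), t=4.8000
    cross x-line → (1,3), t=5.4964
    cross x-line → (0,3), t=6.6511 (wall)
  → r_1 = 6.6511
beam 2: φ=-45°, α=255°
  d=(-0.2588,-0.9659)  start (6,6)  tX=2.9364 tY=0.4141  stride 1/|dx|=3.8637 1/|dy|=1.0353
    cross y-line → (6,5), t=0.4141
    cross y-line → (6,4), t=1.4494
    cross y-line → (6,3), t=2.4847
    cross x-line → (5,3), t=2.9364
    cross y-line → (5,2), t=3.5199
    cross y-line → (5,1), t=4.5552
    cross y-line → (5,0), t=5.5905 (wall)
  → r_2 = 5.5905
beam 3: φ=0°, α=300°
  d=(0.5000,-0.8660)  start (6,6)  tX=0.4800 tY=0.4619  stride 1/|dx|=2.0000 1/|dy|=1.1547
    cross y-line → (6,5), t=0.4619
    cross x-line → (7,5), t=0.4800 (wall)
  → r_3 = 0.4800
beam 4: φ=45°, α=345°
  d=(0.9659,-0.2588)  start (6,6)  tX=0.2485 tY=1.5455  stride 1/|dx|=1.0353 1/|dy|=3.8637
    cross x-line → (7,6), t=0.2485
    cross x-line → (8,6), t=1.2837 (wall)
  → r_4 = 1.2837
beam 5: φ=90°, α=30°
  d=(0.8660,0.5000)  start (6,6)  tX=0.2771 tY=1.2000  stride 1/|dx|=1.1547 1/|dy|=2.0000
    cross x-line → (7,6), t=0.2771
    cross y-line → (7,7), t=1.2000 (wall)
  → r_5 = 1.2000

ranges = [6.6511, 5.5905, 0.4800, 1.2837, 1.2000]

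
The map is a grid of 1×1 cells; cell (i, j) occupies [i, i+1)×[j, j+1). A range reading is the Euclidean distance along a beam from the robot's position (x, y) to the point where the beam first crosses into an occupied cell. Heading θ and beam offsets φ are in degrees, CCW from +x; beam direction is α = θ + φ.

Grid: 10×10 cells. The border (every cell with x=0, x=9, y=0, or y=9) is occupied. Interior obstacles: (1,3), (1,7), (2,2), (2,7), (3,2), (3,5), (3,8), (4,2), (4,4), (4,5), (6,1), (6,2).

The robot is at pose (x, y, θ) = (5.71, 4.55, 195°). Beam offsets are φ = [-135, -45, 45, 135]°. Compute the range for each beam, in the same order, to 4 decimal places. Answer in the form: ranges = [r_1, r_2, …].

ranges = [5.1384, 0.8198, 1.7898, 3.7990]

beam 1: φ=-135°, α=60°
  cosα=0.5000 sinα=0.8660 | (5,4) | tMaxX 0.5800 tMaxY 0.5196 | tΔX 2.0000 tΔY 1.1547
    t=0.5196 [y] (5,5)
    t=0.5800 [x] (6,5)
    t=1.6743 [y] (6,6)
    t=2.5800 [x] (7,6)
    t=2.8290 [y] (7,7)
    t=3.9837 [y] (7,8)
    t=4.5800 [x] (8,8)
    t=5.1384 [y] (8,9) — stop
  → r_1 = 5.1384
beam 2: φ=-45°, α=150°
  cosα=-0.8660 sinα=0.5000 | (5,4) | tMaxX 0.8198 tMaxY 0.9000 | tΔX 1.1547 tΔY 2.0000
    t=0.8198 [x] (4,4) — stop
  → r_2 = 0.8198
beam 3: φ=45°, α=240°
  cosα=-0.5000 sinα=-0.8660 | (5,4) | tMaxX 1.4200 tMaxY 0.6351 | tΔX 2.0000 tΔY 1.1547
    t=0.6351 [y] (5,3)
    t=1.4200 [x] (4,3)
    t=1.7898 [y] (4,2) — stop
  → r_3 = 1.7898
beam 4: φ=135°, α=330°
  cosα=0.8660 sinα=-0.5000 | (5,4) | tMaxX 0.3349 tMaxY 1.1000 | tΔX 1.1547 tΔY 2.0000
    t=0.3349 [x] (6,4)
    t=1.1000 [y] (6,3)
    t=1.4896 [x] (7,3)
    t=2.6443 [x] (8,3)
    t=3.1000 [y] (8,2)
    t=3.7990 [x] (9,2) — stop
  → r_4 = 3.7990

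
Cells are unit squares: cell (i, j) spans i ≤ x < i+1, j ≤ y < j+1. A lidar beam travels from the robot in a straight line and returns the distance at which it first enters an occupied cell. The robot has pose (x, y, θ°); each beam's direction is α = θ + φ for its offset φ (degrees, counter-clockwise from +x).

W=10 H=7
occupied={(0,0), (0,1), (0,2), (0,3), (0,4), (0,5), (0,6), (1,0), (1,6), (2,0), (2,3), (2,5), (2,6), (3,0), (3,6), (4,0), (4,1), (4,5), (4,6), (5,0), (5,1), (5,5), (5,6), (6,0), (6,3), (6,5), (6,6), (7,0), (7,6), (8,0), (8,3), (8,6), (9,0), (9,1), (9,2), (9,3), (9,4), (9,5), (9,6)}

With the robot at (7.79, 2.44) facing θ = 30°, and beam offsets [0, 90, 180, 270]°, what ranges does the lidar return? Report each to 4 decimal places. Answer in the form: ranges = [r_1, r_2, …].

ranges = [1.1200, 1.5800, 2.0669, 1.6628]

beam 1: φ=0°, α=30°
  d=(0.8660,0.5000)  start (7,2)  tX=0.2425 tY=1.1200  stride 1/|dx|=1.1547 1/|dy|=2.0000
    cross x-line → (8,2), t=0.2425
    cross y-line → (8,3), t=1.1200 (wall)
  → r_1 = 1.1200
beam 2: φ=90°, α=120°
  d=(-0.5000,0.8660)  start (7,2)  tX=1.5800 tY=0.6466  stride 1/|dx|=2.0000 1/|dy|=1.1547
    cross y-line → (7,3), t=0.6466
    cross x-line → (6,3), t=1.5800 (wall)
  → r_2 = 1.5800
beam 3: φ=180°, α=210°
  d=(-0.8660,-0.5000)  start (7,2)  tX=0.9122 tY=0.8800  stride 1/|dx|=1.1547 1/|dy|=2.0000
    cross y-line → (7,1), t=0.8800
    cross x-line → (6,1), t=0.9122
    cross x-line → (5,1), t=2.0669 (wall)
  → r_3 = 2.0669
beam 4: φ=270°, α=300°
  d=(0.5000,-0.8660)  start (7,2)  tX=0.4200 tY=0.5081  stride 1/|dx|=2.0000 1/|dy|=1.1547
    cross x-line → (8,2), t=0.4200
    cross y-line → (8,1), t=0.5081
    cross y-line → (8,0), t=1.6628 (wall)
  → r_4 = 1.6628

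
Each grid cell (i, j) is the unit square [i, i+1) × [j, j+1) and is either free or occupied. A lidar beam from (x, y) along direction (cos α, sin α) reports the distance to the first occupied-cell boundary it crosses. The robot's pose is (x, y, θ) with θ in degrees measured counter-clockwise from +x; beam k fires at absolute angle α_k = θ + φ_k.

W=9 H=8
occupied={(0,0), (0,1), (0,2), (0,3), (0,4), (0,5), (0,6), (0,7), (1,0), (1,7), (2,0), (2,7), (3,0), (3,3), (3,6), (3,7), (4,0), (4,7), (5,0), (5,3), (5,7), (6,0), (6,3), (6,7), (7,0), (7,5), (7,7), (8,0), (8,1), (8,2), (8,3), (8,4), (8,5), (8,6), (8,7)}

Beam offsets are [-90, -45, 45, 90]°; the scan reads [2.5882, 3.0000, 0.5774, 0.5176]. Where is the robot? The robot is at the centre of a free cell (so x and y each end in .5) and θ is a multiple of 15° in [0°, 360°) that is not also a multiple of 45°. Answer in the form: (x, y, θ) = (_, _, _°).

The pose lattice has 37·16 = 592 candidates. Test each by forward raycasting.
  (1.5, 4.5, 30°): beam 1 = 4.0415 ≠ 2.5882 ✗
  (7.5, 3.5, 195°): beam 1 = 1.5529 ≠ 2.5882 ✗
  (1.5, 5.5, 120°): beam 1 = 1.7321 ≠ 2.5882 ✗
  (2.5, 5.5, 15°): beam 1 = 1.9319 ≠ 2.5882 ✗
  …
  (6.5, 4.5, 195°): r_1=2.5882, r_2=3.0000, r_3=0.5774, r_4=0.5176 — all match ✓
Unique over the lattice → pose = (6.5, 4.5, 195°).

(x, y, θ) = (6.5, 4.5, 195°)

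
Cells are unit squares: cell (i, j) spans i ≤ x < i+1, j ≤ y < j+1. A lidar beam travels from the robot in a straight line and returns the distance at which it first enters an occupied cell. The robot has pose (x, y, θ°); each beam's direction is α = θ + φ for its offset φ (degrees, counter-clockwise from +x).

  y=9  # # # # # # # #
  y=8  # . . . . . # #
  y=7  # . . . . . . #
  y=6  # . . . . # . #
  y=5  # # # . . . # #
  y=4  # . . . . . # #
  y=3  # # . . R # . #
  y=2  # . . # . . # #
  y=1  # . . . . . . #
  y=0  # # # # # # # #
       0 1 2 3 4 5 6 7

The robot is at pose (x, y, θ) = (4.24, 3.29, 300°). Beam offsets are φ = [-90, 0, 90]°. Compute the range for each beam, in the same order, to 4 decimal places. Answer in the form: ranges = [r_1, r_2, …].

ranges = [0.5800, 2.6443, 0.8776]

beam 1: φ=-90°, α=210°
  cosα=-0.8660 sinα=-0.5000 | (4,3) | tMaxX 0.2771 tMaxY 0.5800 | tΔX 1.1547 tΔY 2.0000
    t=0.2771 [x] (3,3)
    t=0.5800 [y] (3,2) — stop
  → r_1 = 0.5800
beam 2: φ=0°, α=300°
  cosα=0.5000 sinα=-0.8660 | (4,3) | tMaxX 1.5200 tMaxY 0.3349 | tΔX 2.0000 tΔY 1.1547
    t=0.3349 [y] (4,2)
    t=1.4896 [y] (4,1)
    t=1.5200 [x] (5,1)
    t=2.6443 [y] (5,0) — stop
  → r_2 = 2.6443
beam 3: φ=90°, α=30°
  cosα=0.8660 sinα=0.5000 | (4,3) | tMaxX 0.8776 tMaxY 1.4200 | tΔX 1.1547 tΔY 2.0000
    t=0.8776 [x] (5,3) — stop
  → r_3 = 0.8776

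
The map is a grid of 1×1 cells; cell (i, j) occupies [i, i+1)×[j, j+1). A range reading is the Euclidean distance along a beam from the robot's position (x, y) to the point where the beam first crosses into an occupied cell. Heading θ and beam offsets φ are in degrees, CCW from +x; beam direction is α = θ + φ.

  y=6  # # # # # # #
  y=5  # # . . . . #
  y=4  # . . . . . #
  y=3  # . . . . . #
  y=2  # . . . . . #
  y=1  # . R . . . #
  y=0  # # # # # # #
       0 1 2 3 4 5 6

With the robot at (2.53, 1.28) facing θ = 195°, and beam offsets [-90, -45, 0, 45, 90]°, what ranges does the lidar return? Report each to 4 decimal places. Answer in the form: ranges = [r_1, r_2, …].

ranges = [3.8512, 1.7667, 1.0818, 0.3233, 0.2899]

beam 1: φ=-90°, α=105°
  direction (-0.2588, 0.9659); cell (2,1); t to first gridline: x 2.0478, y 0.7454 (then +3.8637 / +1.0353)
    (2,2) via y @ 0.7454
    (2,3) via y @ 1.7807
    (1,3) via x @ 2.0478
    (1,4) via y @ 2.8160
    (1,5) via y @ 3.8512  # hit
  → r_1 = 3.8512
beam 2: φ=-45°, α=150°
  direction (-0.8660, 0.5000); cell (2,1); t to first gridline: x 0.6120, y 1.4400 (then +1.1547 / +2.0000)
    (1,1) via x @ 0.6120
    (1,2) via y @ 1.4400
    (0,2) via x @ 1.7667  # hit
  → r_2 = 1.7667
beam 3: φ=0°, α=195°
  direction (-0.9659, -0.2588); cell (2,1); t to first gridline: x 0.5487, y 1.0818 (then +1.0353 / +3.8637)
    (1,1) via x @ 0.5487
    (1,0) via y @ 1.0818  # hit
  → r_3 = 1.0818
beam 4: φ=45°, α=240°
  direction (-0.5000, -0.8660); cell (2,1); t to first gridline: x 1.0600, y 0.3233 (then +2.0000 / +1.1547)
    (2,0) via y @ 0.3233  # hit
  → r_4 = 0.3233
beam 5: φ=90°, α=285°
  direction (0.2588, -0.9659); cell (2,1); t to first gridline: x 1.8159, y 0.2899 (then +3.8637 / +1.0353)
    (2,0) via y @ 0.2899  # hit
  → r_5 = 0.2899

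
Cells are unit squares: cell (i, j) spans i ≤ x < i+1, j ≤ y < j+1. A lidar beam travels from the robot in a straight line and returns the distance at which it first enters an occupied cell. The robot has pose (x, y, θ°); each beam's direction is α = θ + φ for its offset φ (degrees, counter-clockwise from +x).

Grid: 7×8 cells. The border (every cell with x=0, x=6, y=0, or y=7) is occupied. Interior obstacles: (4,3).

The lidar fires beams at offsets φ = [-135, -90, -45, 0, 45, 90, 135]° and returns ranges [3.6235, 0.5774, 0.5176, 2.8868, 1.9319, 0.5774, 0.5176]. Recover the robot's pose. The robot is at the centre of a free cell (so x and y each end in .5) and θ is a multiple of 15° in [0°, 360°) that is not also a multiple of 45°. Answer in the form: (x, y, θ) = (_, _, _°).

(x, y, θ) = (5.5, 3.5, 240°)

The pose lattice has 29·16 = 464 candidates. Test each by forward raycasting.
  (3.5, 6.5, 240°): beam 1 = 0.5176 ≠ 3.6235 ✗
  (4.5, 1.5, 255°): beam 1 = 6.3509 ≠ 3.6235 ✗
  (1.5, 5.5, 15°): beam 1 = 1.0000 ≠ 3.6235 ✗
  (3.5, 3.5, 255°): beam 1 = 4.0415 ≠ 3.6235 ✗
  …
  (5.5, 3.5, 240°): r_1=3.6235, r_2=0.5774, r_3=0.5176, r_4=2.8868, r_5=1.9319, r_6=0.5774, r_7=0.5176 — all match ✓
Unique over the lattice → pose = (5.5, 3.5, 240°).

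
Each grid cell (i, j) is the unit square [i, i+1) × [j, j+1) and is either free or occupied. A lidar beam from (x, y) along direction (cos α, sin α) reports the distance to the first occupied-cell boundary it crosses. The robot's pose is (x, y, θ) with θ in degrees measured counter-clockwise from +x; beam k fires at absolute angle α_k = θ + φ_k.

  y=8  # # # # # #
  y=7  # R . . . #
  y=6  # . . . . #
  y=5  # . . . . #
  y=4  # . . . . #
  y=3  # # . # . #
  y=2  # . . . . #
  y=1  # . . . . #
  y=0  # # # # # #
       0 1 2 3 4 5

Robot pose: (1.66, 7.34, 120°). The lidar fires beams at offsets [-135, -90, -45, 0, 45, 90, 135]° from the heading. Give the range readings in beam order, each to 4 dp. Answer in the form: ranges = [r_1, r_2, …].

beam 1: φ=-135°, α=345°
  cosα=0.9659 sinα=-0.2588 | (1,7) | tMaxX 0.3520 tMaxY 1.3137 | tΔX 1.0353 tΔY 3.8637
    t=0.3520 [x] (2,7)
    t=1.3137 [y] (2,6)
    t=1.3873 [x] (3,6)
    t=2.4225 [x] (4,6)
    t=3.4578 [x] (5,6) — stop
  → r_1 = 3.4578
beam 2: φ=-90°, α=30°
  cosα=0.8660 sinα=0.5000 | (1,7) | tMaxX 0.3926 tMaxY 1.3200 | tΔX 1.1547 tΔY 2.0000
    t=0.3926 [x] (2,7)
    t=1.3200 [y] (2,8) — stop
  → r_2 = 1.3200
beam 3: φ=-45°, α=75°
  cosα=0.2588 sinα=0.9659 | (1,7) | tMaxX 1.3137 tMaxY 0.6833 | tΔX 3.8637 tΔY 1.0353
    t=0.6833 [y] (1,8) — stop
  → r_3 = 0.6833
beam 4: φ=0°, α=120°
  cosα=-0.5000 sinα=0.8660 | (1,7) | tMaxX 1.3200 tMaxY 0.7621 | tΔX 2.0000 tΔY 1.1547
    t=0.7621 [y] (1,8) — stop
  → r_4 = 0.7621
beam 5: φ=45°, α=165°
  cosα=-0.9659 sinα=0.2588 | (1,7) | tMaxX 0.6833 tMaxY 2.5500 | tΔX 1.0353 tΔY 3.8637
    t=0.6833 [x] (0,7) — stop
  → r_5 = 0.6833
beam 6: φ=90°, α=210°
  cosα=-0.8660 sinα=-0.5000 | (1,7) | tMaxX 0.7621 tMaxY 0.6800 | tΔX 1.1547 tΔY 2.0000
    t=0.6800 [y] (1,6)
    t=0.7621 [x] (0,6) — stop
  → r_6 = 0.7621
beam 7: φ=135°, α=255°
  cosα=-0.2588 sinα=-0.9659 | (1,7) | tMaxX 2.5500 tMaxY 0.3520 | tΔX 3.8637 tΔY 1.0353
    t=0.3520 [y] (1,6)
    t=1.3873 [y] (1,5)
    t=2.4225 [y] (1,4)
    t=2.5500 [x] (0,4) — stop
  → r_7 = 2.5500

ranges = [3.4578, 1.3200, 0.6833, 0.7621, 0.6833, 0.7621, 2.5500]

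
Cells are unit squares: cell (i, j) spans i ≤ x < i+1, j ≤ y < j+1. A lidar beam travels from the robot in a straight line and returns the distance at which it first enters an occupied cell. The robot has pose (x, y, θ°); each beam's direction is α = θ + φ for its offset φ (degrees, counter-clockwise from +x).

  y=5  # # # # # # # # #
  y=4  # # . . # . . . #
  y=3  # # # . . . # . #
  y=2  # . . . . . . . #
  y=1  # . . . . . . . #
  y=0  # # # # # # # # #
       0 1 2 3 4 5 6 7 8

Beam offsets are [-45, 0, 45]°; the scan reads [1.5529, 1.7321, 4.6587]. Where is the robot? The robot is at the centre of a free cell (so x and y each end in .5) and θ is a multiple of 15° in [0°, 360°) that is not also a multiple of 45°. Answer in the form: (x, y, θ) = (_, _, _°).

The pose lattice has 23·16 = 368 candidates. Test each by forward raycasting.
  (3.5, 2.5, 120°): beam 1 = 1.9319 ≠ 1.5529 ✗
  (1.5, 1.5, 150°): beam 2 = 0.5774 ≠ 1.7321 ✗
  (2.5, 4.5, 285°): beam 1 = 0.5774 ≠ 1.5529 ✗
  (5.5, 1.5, 330°): beam 1 = 0.5176 ≠ 1.5529 ✗
  …
  (3.5, 2.5, 300°): r_1=1.5529, r_2=1.7321, r_3=4.6587 — all match ✓
Only this pose fits every beam.

(x, y, θ) = (3.5, 2.5, 300°)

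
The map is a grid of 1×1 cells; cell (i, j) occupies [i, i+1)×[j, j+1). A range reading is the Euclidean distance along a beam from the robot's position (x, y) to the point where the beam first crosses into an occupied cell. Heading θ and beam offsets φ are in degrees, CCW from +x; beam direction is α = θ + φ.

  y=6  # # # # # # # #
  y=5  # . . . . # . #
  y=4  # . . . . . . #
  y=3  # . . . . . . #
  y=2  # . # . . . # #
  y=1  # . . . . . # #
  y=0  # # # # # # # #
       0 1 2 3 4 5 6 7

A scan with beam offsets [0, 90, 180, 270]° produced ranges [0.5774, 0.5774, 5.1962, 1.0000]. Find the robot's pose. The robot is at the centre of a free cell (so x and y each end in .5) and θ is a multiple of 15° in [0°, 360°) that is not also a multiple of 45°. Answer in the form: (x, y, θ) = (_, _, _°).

Candidates: 26 free-cell centres × 16 headings = 416 poses. Raycast each; keep the one whose scan matches to 4 dp.
  (6.5, 5.5, 15°): beam 1 = 0.5176 ≠ 0.5774 ✗
  (4.5, 1.5, 105°): beam 1 = 4.6587 ≠ 0.5774 ✗
  (3.5, 5.5, 150°): beam 1 = 1.0000 ≠ 0.5774 ✗
  (5.5, 2.5, 285°): beam 1 = 1.5529 ≠ 0.5774 ✗
  (3.5, 3.5, 30°): beam 1 = 4.0415 ≠ 0.5774 ✗
  …
  (5.5, 1.5, 300°): r_1=0.5774, r_2=0.5774, r_3=5.1962, r_4=1.0000 — all match ✓
Unique over the lattice → pose = (5.5, 1.5, 300°).

(x, y, θ) = (5.5, 1.5, 300°)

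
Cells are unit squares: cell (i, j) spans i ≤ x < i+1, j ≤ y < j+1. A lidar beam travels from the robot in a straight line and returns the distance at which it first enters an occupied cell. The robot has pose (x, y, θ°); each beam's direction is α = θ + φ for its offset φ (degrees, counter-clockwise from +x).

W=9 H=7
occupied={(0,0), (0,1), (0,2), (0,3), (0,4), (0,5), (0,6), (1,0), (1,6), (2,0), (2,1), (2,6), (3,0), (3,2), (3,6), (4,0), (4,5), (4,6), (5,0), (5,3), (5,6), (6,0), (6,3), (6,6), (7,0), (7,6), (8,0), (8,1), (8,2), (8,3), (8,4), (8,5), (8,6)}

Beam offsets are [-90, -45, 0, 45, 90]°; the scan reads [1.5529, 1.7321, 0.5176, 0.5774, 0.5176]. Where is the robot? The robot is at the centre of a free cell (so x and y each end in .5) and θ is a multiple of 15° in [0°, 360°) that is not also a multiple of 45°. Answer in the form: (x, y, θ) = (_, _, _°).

Enumerate (i+0.5, j+0.5, θ) over the 30 free cells and 16 admissible headings. For each, cast all 5 beams and compare to the given ranges.
  (6.5, 2.5, 195°): beam 1 = 0.5176 ≠ 1.5529 ✗
  (7.5, 5.5, 240°): beam 1 = 1.0000 ≠ 1.5529 ✗
  (3.5, 1.5, 330°): beam 1 = 0.5774 ≠ 1.5529 ✗
  (7.5, 3.5, 330°): beam 1 = 2.8868 ≠ 1.5529 ✗
  …
  (2.5, 2.5, 255°): r_1=1.5529, r_2=1.7321, r_3=0.5176, r_4=0.5774, r_5=0.5176 — all match ✓
Unique over the lattice → pose = (2.5, 2.5, 255°).

(x, y, θ) = (2.5, 2.5, 255°)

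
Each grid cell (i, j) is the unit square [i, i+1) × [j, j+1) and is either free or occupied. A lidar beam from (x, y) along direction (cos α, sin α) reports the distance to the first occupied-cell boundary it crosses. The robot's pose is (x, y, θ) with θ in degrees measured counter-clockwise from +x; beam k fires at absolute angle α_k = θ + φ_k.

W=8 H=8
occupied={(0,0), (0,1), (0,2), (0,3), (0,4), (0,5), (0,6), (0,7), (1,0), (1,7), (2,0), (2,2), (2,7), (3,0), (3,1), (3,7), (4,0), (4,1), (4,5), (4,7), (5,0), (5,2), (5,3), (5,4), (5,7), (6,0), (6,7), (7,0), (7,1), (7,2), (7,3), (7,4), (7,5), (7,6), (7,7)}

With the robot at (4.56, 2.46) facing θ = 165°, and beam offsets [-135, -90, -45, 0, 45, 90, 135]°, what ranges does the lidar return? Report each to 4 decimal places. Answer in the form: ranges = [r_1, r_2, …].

ranges = [0.5081, 1.7000, 5.2423, 1.6150, 0.9200, 0.4762, 0.5312]

beam 1: φ=-135°, α=30°
  direction (0.8660, 0.5000); cell (4,2); t to first gridline: x 0.5081, y 1.0800 (then +1.1547 / +2.0000)
    (5,2) via x @ 0.5081  # hit
  → r_1 = 0.5081
beam 2: φ=-90°, α=75°
  direction (0.2588, 0.9659); cell (4,2); t to first gridline: x 1.7000, y 0.5590 (then +3.8637 / +1.0353)
    (4,3) via y @ 0.5590
    (4,4) via y @ 1.5943
    (5,4) via x @ 1.7000  # hit
  → r_2 = 1.7000
beam 3: φ=-45°, α=120°
  direction (-0.5000, 0.8660); cell (4,2); t to first gridline: x 1.1200, y 0.6235 (then +2.0000 / +1.1547)
    (4,3) via y @ 0.6235
    (3,3) via x @ 1.1200
    (3,4) via y @ 1.7782
    (3,5) via y @ 2.9329
    (2,5) via x @ 3.1200
    (2,6) via y @ 4.0876
    (1,6) via x @ 5.1200
    (1,7) via y @ 5.2423  # hit
  → r_3 = 5.2423
beam 4: φ=0°, α=165°
  direction (-0.9659, 0.2588); cell (4,2); t to first gridline: x 0.5798, y 2.0864 (then +1.0353 / +3.8637)
    (3,2) via x @ 0.5798
    (2,2) via x @ 1.6150  # hit
  → r_4 = 1.6150
beam 5: φ=45°, α=210°
  direction (-0.8660, -0.5000); cell (4,2); t to first gridline: x 0.6466, y 0.9200 (then +1.1547 / +2.0000)
    (3,2) via x @ 0.6466
    (3,1) via y @ 0.9200  # hit
  → r_5 = 0.9200
beam 6: φ=90°, α=255°
  direction (-0.2588, -0.9659); cell (4,2); t to first gridline: x 2.1637, y 0.4762 (then +3.8637 / +1.0353)
    (4,1) via y @ 0.4762  # hit
  → r_6 = 0.4762
beam 7: φ=135°, α=300°
  direction (0.5000, -0.8660); cell (4,2); t to first gridline: x 0.8800, y 0.5312 (then +2.0000 / +1.1547)
    (4,1) via y @ 0.5312  # hit
  → r_7 = 0.5312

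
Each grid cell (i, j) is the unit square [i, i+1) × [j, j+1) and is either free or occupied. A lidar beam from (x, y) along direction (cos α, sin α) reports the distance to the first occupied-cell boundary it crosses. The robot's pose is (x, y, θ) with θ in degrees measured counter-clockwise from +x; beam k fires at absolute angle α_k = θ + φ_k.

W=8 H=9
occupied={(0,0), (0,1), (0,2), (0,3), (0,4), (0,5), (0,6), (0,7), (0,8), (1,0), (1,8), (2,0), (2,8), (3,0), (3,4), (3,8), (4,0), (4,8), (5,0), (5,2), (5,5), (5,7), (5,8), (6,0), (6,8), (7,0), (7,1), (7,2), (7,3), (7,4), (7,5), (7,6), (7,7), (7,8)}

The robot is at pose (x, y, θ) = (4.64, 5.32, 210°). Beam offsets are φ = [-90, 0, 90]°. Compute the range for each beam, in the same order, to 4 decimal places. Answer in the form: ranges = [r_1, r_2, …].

ranges = [3.0946, 0.7390, 2.6789]

beam 1: φ=-90°, α=120°
  dir = (cos 120°, sin 120°) = (-0.5000, 0.8660); from cell (4,5)
  next x-line at t=1.2800, next y-line at t=0.7852; Δt_x=2.0000, Δt_y=1.1547
    y: enter (4,6) at t=0.7852
    x: enter (3,6) at t=1.2800
    y: enter (3,7) at t=1.9399
    y: enter (3,8) at t=3.0946 ← occupied
  → r_1 = 3.0946
beam 2: φ=0°, α=210°
  dir = (cos 210°, sin 210°) = (-0.8660, -0.5000); from cell (4,5)
  next x-line at t=0.7390, next y-line at t=0.6400; Δt_x=1.1547, Δt_y=2.0000
    y: enter (4,4) at t=0.6400
    x: enter (3,4) at t=0.7390 ← occupied
  → r_2 = 0.7390
beam 3: φ=90°, α=300°
  dir = (cos 300°, sin 300°) = (0.5000, -0.8660); from cell (4,5)
  next x-line at t=0.7200, next y-line at t=0.3695; Δt_x=2.0000, Δt_y=1.1547
    y: enter (4,4) at t=0.3695
    x: enter (5,4) at t=0.7200
    y: enter (5,3) at t=1.5242
    y: enter (5,2) at t=2.6789 ← occupied
  → r_3 = 2.6789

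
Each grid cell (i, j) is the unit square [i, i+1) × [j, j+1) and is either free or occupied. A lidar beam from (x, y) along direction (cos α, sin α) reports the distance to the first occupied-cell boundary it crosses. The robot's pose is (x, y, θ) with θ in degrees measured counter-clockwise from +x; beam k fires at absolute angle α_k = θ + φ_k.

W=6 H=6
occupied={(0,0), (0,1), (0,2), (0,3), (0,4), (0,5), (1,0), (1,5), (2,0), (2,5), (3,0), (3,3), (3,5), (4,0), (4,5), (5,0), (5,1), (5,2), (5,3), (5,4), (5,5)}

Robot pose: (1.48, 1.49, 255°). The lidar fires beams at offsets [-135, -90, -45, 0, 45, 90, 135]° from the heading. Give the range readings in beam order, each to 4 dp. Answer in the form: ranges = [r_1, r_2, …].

ranges = [0.9600, 0.4969, 0.5543, 0.5073, 0.5658, 1.8932, 4.0645]

beam 1: φ=-135°, α=120°
  dir = (cos 120°, sin 120°) = (-0.5000, 0.8660); from cell (1,1)
  next x-line at t=0.9600, next y-line at t=0.5889; Δt_x=2.0000, Δt_y=1.1547
    y: enter (1,2) at t=0.5889
    x: enter (0,2) at t=0.9600 ← occupied
  → r_1 = 0.9600
beam 2: φ=-90°, α=165°
  dir = (cos 165°, sin 165°) = (-0.9659, 0.2588); from cell (1,1)
  next x-line at t=0.4969, next y-line at t=1.9705; Δt_x=1.0353, Δt_y=3.8637
    x: enter (0,1) at t=0.4969 ← occupied
  → r_2 = 0.4969
beam 3: φ=-45°, α=210°
  dir = (cos 210°, sin 210°) = (-0.8660, -0.5000); from cell (1,1)
  next x-line at t=0.5543, next y-line at t=0.9800; Δt_x=1.1547, Δt_y=2.0000
    x: enter (0,1) at t=0.5543 ← occupied
  → r_3 = 0.5543
beam 4: φ=0°, α=255°
  dir = (cos 255°, sin 255°) = (-0.2588, -0.9659); from cell (1,1)
  next x-line at t=1.8546, next y-line at t=0.5073; Δt_x=3.8637, Δt_y=1.0353
    y: enter (1,0) at t=0.5073 ← occupied
  → r_4 = 0.5073
beam 5: φ=45°, α=300°
  dir = (cos 300°, sin 300°) = (0.5000, -0.8660); from cell (1,1)
  next x-line at t=1.0400, next y-line at t=0.5658; Δt_x=2.0000, Δt_y=1.1547
    y: enter (1,0) at t=0.5658 ← occupied
  → r_5 = 0.5658
beam 6: φ=90°, α=345°
  dir = (cos 345°, sin 345°) = (0.9659, -0.2588); from cell (1,1)
  next x-line at t=0.5383, next y-line at t=1.8932; Δt_x=1.0353, Δt_y=3.8637
    x: enter (2,1) at t=0.5383
    x: enter (3,1) at t=1.5736
    y: enter (3,0) at t=1.8932 ← occupied
  → r_6 = 1.8932
beam 7: φ=135°, α=30°
  dir = (cos 30°, sin 30°) = (0.8660, 0.5000); from cell (1,1)
  next x-line at t=0.6004, next y-line at t=1.0200; Δt_x=1.1547, Δt_y=2.0000
    x: enter (2,1) at t=0.6004
    y: enter (2,2) at t=1.0200
    x: enter (3,2) at t=1.7551
    x: enter (4,2) at t=2.9098
    y: enter (4,3) at t=3.0200
    x: enter (5,3) at t=4.0645 ← occupied
  → r_7 = 4.0645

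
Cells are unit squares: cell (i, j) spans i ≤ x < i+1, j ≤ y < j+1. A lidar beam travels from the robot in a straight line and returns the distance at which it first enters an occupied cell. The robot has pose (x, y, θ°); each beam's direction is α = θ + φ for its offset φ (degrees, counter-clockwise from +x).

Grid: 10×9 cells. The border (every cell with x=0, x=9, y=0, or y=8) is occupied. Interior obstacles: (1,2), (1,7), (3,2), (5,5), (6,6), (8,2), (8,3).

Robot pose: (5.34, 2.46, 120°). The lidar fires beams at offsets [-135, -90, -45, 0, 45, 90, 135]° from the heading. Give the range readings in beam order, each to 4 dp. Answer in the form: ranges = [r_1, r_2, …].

ranges = [3.7891, 3.0715, 3.6649, 6.3970, 1.3873, 2.9200, 1.5115]

beam 1: φ=-135°, α=345°
  cosα=0.9659 sinα=-0.2588 | (5,2) | tMaxX 0.6833 tMaxY 1.7773 | tΔX 1.0353 tΔY 3.8637
    t=0.6833 [x] (6,2)
    t=1.7186 [x] (7,2)
    t=1.7773 [y] (7,1)
    t=2.7538 [x] (8,1)
    t=3.7891 [x] (9,1) — stop
  → r_1 = 3.7891
beam 2: φ=-90°, α=30°
  cosα=0.8660 sinα=0.5000 | (5,2) | tMaxX 0.7621 tMaxY 1.0800 | tΔX 1.1547 tΔY 2.0000
    t=0.7621 [x] (6,2)
    t=1.0800 [y] (6,3)
    t=1.9168 [x] (7,3)
    t=3.0715 [x] (8,3) — stop
  → r_2 = 3.0715
beam 3: φ=-45°, α=75°
  cosα=0.2588 sinα=0.9659 | (5,2) | tMaxX 2.5500 tMaxY 0.5590 | tΔX 3.8637 tΔY 1.0353
    t=0.5590 [y] (5,3)
    t=1.5943 [y] (5,4)
    t=2.5500 [x] (6,4)
    t=2.6296 [y] (6,5)
    t=3.6649 [y] (6,6) — stop
  → r_3 = 3.6649
beam 4: φ=0°, α=120°
  cosα=-0.5000 sinα=0.8660 | (5,2) | tMaxX 0.6800 tMaxY 0.6235 | tΔX 2.0000 tΔY 1.1547
    t=0.6235 [y] (5,3)
    t=0.6800 [x] (4,3)
    t=1.7782 [y] (4,4)
    t=2.6800 [x] (3,4)
    t=2.9329 [y] (3,5)
    t=4.0876 [y] (3,6)
    t=4.6800 [x] (2,6)
    t=5.2423 [y] (2,7)
    t=6.3970 [y] (2,8) — stop
  → r_4 = 6.3970
beam 5: φ=45°, α=165°
  cosα=-0.9659 sinα=0.2588 | (5,2) | tMaxX 0.3520 tMaxY 2.0864 | tΔX 1.0353 tΔY 3.8637
    t=0.3520 [x] (4,2)
    t=1.3873 [x] (3,2) — stop
  → r_5 = 1.3873
beam 6: φ=90°, α=210°
  cosα=-0.8660 sinα=-0.5000 | (5,2) | tMaxX 0.3926 tMaxY 0.9200 | tΔX 1.1547 tΔY 2.0000
    t=0.3926 [x] (4,2)
    t=0.9200 [y] (4,1)
    t=1.5473 [x] (3,1)
    t=2.7020 [x] (2,1)
    t=2.9200 [y] (2,0) — stop
  → r_6 = 2.9200
beam 7: φ=135°, α=255°
  cosα=-0.2588 sinα=-0.9659 | (5,2) | tMaxX 1.3137 tMaxY 0.4762 | tΔX 3.8637 tΔY 1.0353
    t=0.4762 [y] (5,1)
    t=1.3137 [x] (4,1)
    t=1.5115 [y] (4,0) — stop
  → r_7 = 1.5115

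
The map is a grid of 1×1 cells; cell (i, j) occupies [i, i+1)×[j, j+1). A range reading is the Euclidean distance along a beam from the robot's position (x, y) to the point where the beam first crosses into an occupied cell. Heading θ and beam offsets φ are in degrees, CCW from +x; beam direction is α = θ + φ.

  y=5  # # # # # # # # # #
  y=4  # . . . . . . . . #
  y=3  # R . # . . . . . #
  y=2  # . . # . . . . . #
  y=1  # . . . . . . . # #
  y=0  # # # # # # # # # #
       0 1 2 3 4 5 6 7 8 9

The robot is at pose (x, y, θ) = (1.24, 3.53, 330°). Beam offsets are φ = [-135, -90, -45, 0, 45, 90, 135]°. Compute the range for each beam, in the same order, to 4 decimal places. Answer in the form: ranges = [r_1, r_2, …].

beam 1: φ=-135°, α=195°
  d=(-0.9659,-0.2588)  start (1,3)  tX=0.2485 tY=2.0478  stride 1/|dx|=1.0353 1/|dy|=3.8637
    cross x-line → (0,3), t=0.2485 (wall)
  → r_1 = 0.2485
beam 2: φ=-90°, α=240°
  d=(-0.5000,-0.8660)  start (1,3)  tX=0.4800 tY=0.6120  stride 1/|dx|=2.0000 1/|dy|=1.1547
    cross x-line → (0,3), t=0.4800 (wall)
  → r_2 = 0.4800
beam 3: φ=-45°, α=285°
  d=(0.2588,-0.9659)  start (1,3)  tX=2.9364 tY=0.5487  stride 1/|dx|=3.8637 1/|dy|=1.0353
    cross y-line → (1,2), t=0.5487
    cross y-line → (1,1), t=1.5840
    cross y-line → (1,0), t=2.6192 (wall)
  → r_3 = 2.6192
beam 4: φ=0°, α=330°
  d=(0.8660,-0.5000)  start (1,3)  tX=0.8776 tY=1.0600  stride 1/|dx|=1.1547 1/|dy|=2.0000
    cross x-line → (2,3), t=0.8776
    cross y-line → (2,2), t=1.0600
    cross x-line → (3,2), t=2.0323 (wall)
  → r_4 = 2.0323
beam 5: φ=45°, α=15°
  d=(0.9659,0.2588)  start (1,3)  tX=0.7868 tY=1.8159  stride 1/|dx|=1.0353 1/|dy|=3.8637
    cross x-line → (2,3), t=0.7868
    cross y-line → (2,4), t=1.8159
    cross x-line → (3,4), t=1.8221
    cross x-line → (4,4), t=2.8574
    cross x-line → (5,4), t=3.8926
    cross x-line → (6,4), t=4.9279
    cross y-line → (6,5), t=5.6796 (wall)
  → r_5 = 5.6796
beam 6: φ=90°, α=60°
  d=(0.5000,0.8660)  start (1,3)  tX=1.5200 tY=0.5427  stride 1/|dx|=2.0000 1/|dy|=1.1547
    cross y-line → (1,4), t=0.5427
    cross x-line → (2,4), t=1.5200
    cross y-line → (2,5), t=1.6974 (wall)
  → r_6 = 1.6974
beam 7: φ=135°, α=105°
  d=(-0.2588,0.9659)  start (1,3)  tX=0.9273 tY=0.4866  stride 1/|dx|=3.8637 1/|dy|=1.0353
    cross y-line → (1,4), t=0.4866
    cross x-line → (0,4), t=0.9273 (wall)
  → r_7 = 0.9273

ranges = [0.2485, 0.4800, 2.6192, 2.0323, 5.6796, 1.6974, 0.9273]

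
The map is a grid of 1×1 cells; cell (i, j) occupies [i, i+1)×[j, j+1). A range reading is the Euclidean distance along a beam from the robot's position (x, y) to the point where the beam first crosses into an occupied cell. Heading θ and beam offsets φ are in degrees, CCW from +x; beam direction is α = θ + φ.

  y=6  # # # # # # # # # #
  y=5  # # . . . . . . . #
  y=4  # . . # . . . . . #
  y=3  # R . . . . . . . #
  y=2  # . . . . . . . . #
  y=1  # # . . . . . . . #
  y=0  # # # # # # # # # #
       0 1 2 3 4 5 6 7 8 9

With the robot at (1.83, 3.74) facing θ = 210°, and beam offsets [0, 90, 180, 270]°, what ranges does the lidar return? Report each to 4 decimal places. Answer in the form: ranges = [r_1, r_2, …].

beam 1: φ=0°, α=210°
  d=(-0.8660,-0.5000)  start (1,3)  tX=0.9584 tY=1.4800  stride 1/|dx|=1.1547 1/|dy|=2.0000
    cross x-line → (0,3), t=0.9584 (wall)
  → r_1 = 0.9584
beam 2: φ=90°, α=300°
  d=(0.5000,-0.8660)  start (1,3)  tX=0.3400 tY=0.8545  stride 1/|dx|=2.0000 1/|dy|=1.1547
    cross x-line → (2,3), t=0.3400
    cross y-line → (2,2), t=0.8545
    cross y-line → (2,1), t=2.0092
    cross x-line → (3,1), t=2.3400
    cross y-line → (3,0), t=3.1639 (wall)
  → r_2 = 3.1639
beam 3: φ=180°, α=30°
  d=(0.8660,0.5000)  start (1,3)  tX=0.1963 tY=0.5200  stride 1/|dx|=1.1547 1/|dy|=2.0000
    cross x-line → (2,3), t=0.1963
    cross y-line → (2,4), t=0.5200
    cross x-line → (3,4), t=1.3510 (wall)
  → r_3 = 1.3510
beam 4: φ=270°, α=120°
  d=(-0.5000,0.8660)  start (1,3)  tX=1.6600 tY=0.3002  stride 1/|dx|=2.0000 1/|dy|=1.1547
    cross y-line → (1,4), t=0.3002
    cross y-line → (1,5), t=1.4549 (wall)
  → r_4 = 1.4549

ranges = [0.9584, 3.1639, 1.3510, 1.4549]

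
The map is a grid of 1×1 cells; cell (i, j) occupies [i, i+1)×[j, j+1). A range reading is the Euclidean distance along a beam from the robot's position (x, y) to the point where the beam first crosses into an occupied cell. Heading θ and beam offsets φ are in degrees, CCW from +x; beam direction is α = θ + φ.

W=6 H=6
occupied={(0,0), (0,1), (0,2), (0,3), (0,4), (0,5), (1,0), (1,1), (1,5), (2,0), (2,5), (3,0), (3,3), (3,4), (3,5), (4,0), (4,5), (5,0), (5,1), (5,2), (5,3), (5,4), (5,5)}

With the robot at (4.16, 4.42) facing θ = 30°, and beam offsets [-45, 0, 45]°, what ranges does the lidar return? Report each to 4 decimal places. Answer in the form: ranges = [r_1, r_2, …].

beam 1: φ=-45°, α=345°
  d=(0.9659,-0.2588)  start (4,4)  tX=0.8696 tY=1.6228  stride 1/|dx|=1.0353 1/|dy|=3.8637
    cross x-line → (5,4), t=0.8696 (wall)
  → r_1 = 0.8696
beam 2: φ=0°, α=30°
  d=(0.8660,0.5000)  start (4,4)  tX=0.9699 tY=1.1600  stride 1/|dx|=1.1547 1/|dy|=2.0000
    cross x-line → (5,4), t=0.9699 (wall)
  → r_2 = 0.9699
beam 3: φ=45°, α=75°
  d=(0.2588,0.9659)  start (4,4)  tX=3.2455 tY=0.6005  stride 1/|dx|=3.8637 1/|dy|=1.0353
    cross y-line → (4,5), t=0.6005 (wall)
  → r_3 = 0.6005

ranges = [0.8696, 0.9699, 0.6005]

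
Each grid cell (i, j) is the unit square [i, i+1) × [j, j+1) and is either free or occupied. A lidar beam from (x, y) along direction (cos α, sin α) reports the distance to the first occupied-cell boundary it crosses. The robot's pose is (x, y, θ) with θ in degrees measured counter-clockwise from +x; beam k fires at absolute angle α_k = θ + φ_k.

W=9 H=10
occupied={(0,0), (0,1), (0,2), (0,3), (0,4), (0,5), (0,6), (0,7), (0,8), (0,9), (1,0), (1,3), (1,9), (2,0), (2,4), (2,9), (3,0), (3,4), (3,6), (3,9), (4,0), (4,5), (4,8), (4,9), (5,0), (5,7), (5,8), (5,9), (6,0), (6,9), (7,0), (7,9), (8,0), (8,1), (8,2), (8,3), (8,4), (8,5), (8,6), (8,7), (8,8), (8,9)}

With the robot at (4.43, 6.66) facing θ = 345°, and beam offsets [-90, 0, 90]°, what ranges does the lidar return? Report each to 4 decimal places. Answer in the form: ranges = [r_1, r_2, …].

ranges = [0.6833, 3.6959, 1.3873]

beam 1: φ=-90°, α=255°
  cosα=-0.2588 sinα=-0.9659 | (4,6) | tMaxX 1.6614 tMaxY 0.6833 | tΔX 3.8637 tΔY 1.0353
    t=0.6833 [y] (4,5) — stop
  → r_1 = 0.6833
beam 2: φ=0°, α=345°
  cosα=0.9659 sinα=-0.2588 | (4,6) | tMaxX 0.5901 tMaxY 2.5500 | tΔX 1.0353 tΔY 3.8637
    t=0.5901 [x] (5,6)
    t=1.6254 [x] (6,6)
    t=2.5500 [y] (6,5)
    t=2.6607 [x] (7,5)
    t=3.6959 [x] (8,5) — stop
  → r_2 = 3.6959
beam 3: φ=90°, α=75°
  cosα=0.2588 sinα=0.9659 | (4,6) | tMaxX 2.2023 tMaxY 0.3520 | tΔX 3.8637 tΔY 1.0353
    t=0.3520 [y] (4,7)
    t=1.3873 [y] (4,8) — stop
  → r_3 = 1.3873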